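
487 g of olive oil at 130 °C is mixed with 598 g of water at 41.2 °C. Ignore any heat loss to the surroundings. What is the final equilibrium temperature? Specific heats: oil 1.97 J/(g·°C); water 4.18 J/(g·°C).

Heat lost by the oil equals heat gained by the water:
487*1.97*(130 − T) = 598*4.18*(T − 41.2)
959.39(130 − T) = 2499.6(T − 41.2)
3459 T = 227706  ⇒  T ≈ 65.83 °C

T_f ≈ 65.8 °C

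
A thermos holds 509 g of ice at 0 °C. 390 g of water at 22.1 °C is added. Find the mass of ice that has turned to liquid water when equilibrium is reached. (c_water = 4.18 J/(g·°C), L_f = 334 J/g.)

Cooling the water to 0 °C releases 390·4.18·22.1 = 36027 J.
Fully melting the ice requires m_ice L_f = 509·334 = 170006 J.
Since 36027 < 170006 J, not all the ice melts; equilibrium is at 0 °C.
m_melted·334 = 36027  ⇒  m_melted ≈ 107.9 g.

m_melted ≈ 108 g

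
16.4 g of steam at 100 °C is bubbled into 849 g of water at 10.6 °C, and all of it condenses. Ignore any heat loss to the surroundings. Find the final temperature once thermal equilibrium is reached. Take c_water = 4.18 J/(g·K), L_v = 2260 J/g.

T_f ≈ 22.5 °C

Sum of m c ΔT and latent-heat terms is zero:
steam→water at 100 °C releases m L_v = 16.4·2260 = 37064; condensate cools 100→T: 16.4·4.18·(T − 100) = 68.55(T − 100); water warms: 849·4.18·(T − 10.6) = 3548.8(T − 10.6)
3617.4 T = 37064 + 6855.2 + 37617 = 81537
T ≈ 22.54 °C, under the boiling point, so the assumption holds.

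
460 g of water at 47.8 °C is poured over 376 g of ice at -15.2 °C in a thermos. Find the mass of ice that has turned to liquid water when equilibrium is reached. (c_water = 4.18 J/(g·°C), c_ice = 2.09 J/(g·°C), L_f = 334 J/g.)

Heat available from the water dropping to 0 °C: 460·4.18·47.8 = 91910 J.
Of that, 376·2.09·15.2 = 11945 J goes to bring the ice to 0 °C, leaving 79965 J.
To melt every bit of ice: 376·334 = 125584 J.
That's not enough to melt it all — equilibrium is at 0 °C with ice remaining.
m_melt = 79965 / L_f = 239.4 g.

m_melted ≈ 239 g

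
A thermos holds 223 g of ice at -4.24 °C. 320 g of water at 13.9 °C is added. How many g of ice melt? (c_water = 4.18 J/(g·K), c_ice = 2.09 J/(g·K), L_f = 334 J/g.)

Water can give up m c ΔT = 320·4.18·13.9 = 18593 J before reaching 0 °C.
Warming the ice to 0 °C takes 223·2.09·4.24 = 1976.1 J, leaving 16617 J for melting.
Fully melting the ice requires m_ice L_f = 223·334 = 74482 J.
That's not enough to melt it all — equilibrium is at 0 °C with ice remaining.
m_melted·334 = 16617  ⇒  m_melted ≈ 49.75 g.

m_melted ≈ 49.8 g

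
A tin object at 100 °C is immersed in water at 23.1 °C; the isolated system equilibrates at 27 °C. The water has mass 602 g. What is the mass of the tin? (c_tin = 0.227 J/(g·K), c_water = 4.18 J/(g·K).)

m ≈ 592 g

Heat lost by the tin = heat gained by the water:
m·0.227·(100 − 27) = 602·4.18·(27 − 23.1)
16.57 m = 9813.8  ⇒  m ≈ 592.2 g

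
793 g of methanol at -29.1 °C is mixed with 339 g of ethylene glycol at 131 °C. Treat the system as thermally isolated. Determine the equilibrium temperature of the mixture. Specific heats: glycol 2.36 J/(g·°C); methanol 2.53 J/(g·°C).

T_f ≈ 16.5 °C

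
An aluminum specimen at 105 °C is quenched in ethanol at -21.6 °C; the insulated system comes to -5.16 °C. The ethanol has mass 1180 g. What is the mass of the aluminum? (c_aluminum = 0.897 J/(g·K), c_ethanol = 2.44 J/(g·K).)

m ≈ 479 g

Energy conservation, ΣQ = 0:
m·0.897·(-5.16 − 105) + 1180·2.44·(-5.16 − (-21.6)) = 0
-98.81 m = -47334
m = -47334/-98.81 ≈ 479 g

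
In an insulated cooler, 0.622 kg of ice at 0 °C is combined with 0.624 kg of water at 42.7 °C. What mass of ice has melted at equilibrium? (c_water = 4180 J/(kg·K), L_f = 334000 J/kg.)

m_melted ≈ 0.333 kg

Heat available from the water dropping to 0 °C: 0.624×4180×42.7 = 111375 J.
To melt every bit of ice: 0.622×334000 = 207748 J.
111375 J < 207748 J, so only part of the ice melts and the system sits at 0 °C.
m_melt = 111375 / L_f = 0.3335 kg.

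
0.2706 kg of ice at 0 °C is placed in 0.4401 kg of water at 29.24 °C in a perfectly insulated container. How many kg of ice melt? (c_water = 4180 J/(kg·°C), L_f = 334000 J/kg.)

m_melted ≈ 0.161 kg

Cooling the water to 0 °C releases 0.4401·4180·29.24 = 53790 J.
To melt every bit of ice: 0.2706·334000 = 90380 J.
53790 J < 90380 J, so only part of the ice melts and the system sits at 0 °C.
Mass melted = 53790/334000 ≈ 0.161 kg.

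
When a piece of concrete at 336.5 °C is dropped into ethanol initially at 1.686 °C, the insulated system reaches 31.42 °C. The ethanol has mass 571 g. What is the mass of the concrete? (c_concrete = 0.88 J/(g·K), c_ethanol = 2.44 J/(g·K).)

m ≈ 154 g

Let T be the final temperature. ΣQ_i = 0:
m·0.88·(31.42 − 336.5) + 571·2.44·(31.42 − 1.686) = 0
-268.47 m = -41427
m = -41427/-268.47 ≈ 154.3 g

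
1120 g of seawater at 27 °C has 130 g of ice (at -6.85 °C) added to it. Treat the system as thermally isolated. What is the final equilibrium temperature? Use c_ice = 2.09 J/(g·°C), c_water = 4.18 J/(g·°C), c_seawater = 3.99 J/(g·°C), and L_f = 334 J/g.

T_f ≈ 15.0 °C

Energy balance with sensible and latent terms:
ice -6.85→0 °C: 130·2.09·6.85 = 1861.1; fusion: m_ice L_f = 130·334 = 43420; warm the meltwater: 543.4 T; seawater: 4468.8(T − 27)
5012.2 T = 120658 − 45281 = 75376
T ≈ 15.04 °C. Since T > 0 °C, the all-ice-melts assumption holds.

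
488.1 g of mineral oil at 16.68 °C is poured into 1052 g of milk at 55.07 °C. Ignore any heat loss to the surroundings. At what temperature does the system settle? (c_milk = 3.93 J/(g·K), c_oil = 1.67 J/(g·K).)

T_f ≈ 48.7 °C

T_f is the heat-capacity-weighted average of the initial temperatures:
T_f = (4134.4*55.07 + 815.13*16.68) / (4134.4 + 815.13)
    = 241276 / 4949.5 ≈ 48.75 °C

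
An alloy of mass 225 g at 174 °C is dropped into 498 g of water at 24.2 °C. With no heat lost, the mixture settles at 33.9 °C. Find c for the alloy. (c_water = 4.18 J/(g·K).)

c ≈ 0.641 J/(g·K)

Heat lost by the alloy = heat gained by the water:
225·c·(174 − 33.9) = 498·4.18·(33.9 − 24.2)
31522 c = 20192  ⇒  c ≈ 0.6406 J/(g·K)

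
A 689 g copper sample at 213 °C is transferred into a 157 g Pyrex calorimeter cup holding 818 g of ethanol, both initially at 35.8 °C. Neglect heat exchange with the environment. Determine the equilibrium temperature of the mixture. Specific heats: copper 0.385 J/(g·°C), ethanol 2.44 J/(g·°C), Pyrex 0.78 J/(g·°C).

Setting the total heat transfer to zero:
689×0.385×(T − 213) + 818×2.44×(T − 35.8) + 157×0.78×(T − 35.8) = 0
265.26(T − 213) + 1995.9(T − 35.8) + 122.46(T − 35.8) = 0
2383.6 T = 132339
T ≈ 55.52 °C

T_f ≈ 55.5 °C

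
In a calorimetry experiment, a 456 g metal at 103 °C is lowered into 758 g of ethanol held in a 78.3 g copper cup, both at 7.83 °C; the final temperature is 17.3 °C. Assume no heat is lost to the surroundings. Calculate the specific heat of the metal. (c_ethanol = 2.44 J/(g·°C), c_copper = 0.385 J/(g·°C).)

Taking heat into each body as positive, Σ m c ΔT = 0:
456×c×(17.3 − 103) + 758×2.44×(17.3 − 7.83) + 78.3×0.385×(17.3 − 7.83) = 0
-39079 c = -17800
c = -17800/-39079 ≈ 0.4555 J/(g·°C)

c ≈ 0.455 J/(g·°C)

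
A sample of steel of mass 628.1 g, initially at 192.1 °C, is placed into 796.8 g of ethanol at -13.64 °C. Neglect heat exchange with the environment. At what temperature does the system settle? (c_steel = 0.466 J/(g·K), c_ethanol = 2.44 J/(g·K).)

Let T be the final temperature. ΣQ_i = 0:
628.1·0.466·(T − 192.1) + 796.8·2.44·(T − (-13.64)) = 0
292.69(T − 192.1) + 1944.2(T − (-13.64)) = 0
2236.9 T = 29708
T = 29708/2236.9 ≈ 13.28 °C

T_f ≈ 13.3 °C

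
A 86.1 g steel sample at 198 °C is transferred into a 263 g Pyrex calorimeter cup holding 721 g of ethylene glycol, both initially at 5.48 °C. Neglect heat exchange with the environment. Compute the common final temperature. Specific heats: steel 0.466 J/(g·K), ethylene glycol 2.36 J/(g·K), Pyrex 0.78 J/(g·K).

T_f ≈ 9.4 °C

Let T be the final temperature. ΣQ_i = 0:
86.1·0.466·(T − 198) + 721·2.36·(T − 5.48) + 263·0.78·(T − 5.48) = 0
1946.8 T = 18393
T = 18393 / 1946.8 = 9.45 °C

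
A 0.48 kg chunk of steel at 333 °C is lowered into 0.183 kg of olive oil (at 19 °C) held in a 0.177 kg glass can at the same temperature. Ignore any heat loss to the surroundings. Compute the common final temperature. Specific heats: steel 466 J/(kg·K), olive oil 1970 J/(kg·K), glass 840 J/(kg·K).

T_f ≈ 114.8 °C

Let T be the final temperature. ΣQ_i = 0:
0.48×466×(T − 333) + 0.183×1970×(T − 19) + 0.177×840×(T − 19) = 0
732.87 T = 84160
T = 84160 / 732.87 = 115 °C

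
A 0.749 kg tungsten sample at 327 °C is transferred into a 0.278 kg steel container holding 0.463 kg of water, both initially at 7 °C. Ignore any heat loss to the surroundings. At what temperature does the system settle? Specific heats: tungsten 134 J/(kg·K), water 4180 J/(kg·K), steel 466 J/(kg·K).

Energy conservation, ΣQ = 0:
0.749*134*(T − 327) + 0.463*4180*(T − 7) + 0.278*466*(T − 7) = 0
2165.3 T = 47274
T ≈ 21.83 °C

T_f ≈ 21.8 °C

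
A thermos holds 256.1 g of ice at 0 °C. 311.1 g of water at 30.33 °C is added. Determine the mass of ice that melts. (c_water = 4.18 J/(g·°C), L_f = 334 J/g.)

m_melted ≈ 118 g

Water can give up m c ΔT = 311.1×4.18×30.33 = 39441 J before reaching 0 °C.
To melt every bit of ice: 256.1×334 = 85537 J.
39441 J < 85537 J, so only part of the ice melts and the system sits at 0 °C.
Mass melted = 39441/334 ≈ 118.1 g.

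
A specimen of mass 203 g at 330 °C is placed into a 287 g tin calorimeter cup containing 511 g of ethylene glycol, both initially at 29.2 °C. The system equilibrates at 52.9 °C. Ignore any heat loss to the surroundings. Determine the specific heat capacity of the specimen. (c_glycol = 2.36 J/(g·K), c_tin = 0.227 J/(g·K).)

c ≈ 0.536 J/(g·K)

Setting the total heat transfer to zero:
203·c·(52.9 − 330) + 511·2.36·(52.9 − 29.2) + 287·0.227·(52.9 − 29.2) = 0
-56251 c = -30125
c = -30125/-56251 ≈ 0.5355 J/(g·K)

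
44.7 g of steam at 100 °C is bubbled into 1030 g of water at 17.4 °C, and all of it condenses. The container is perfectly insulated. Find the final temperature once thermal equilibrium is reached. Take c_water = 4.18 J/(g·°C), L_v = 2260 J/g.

Heat gained plus heat lost sum to zero:
latent heat released on condensation: 44.7×2260 = 101022; condensed water 100 °C→T: 186.85(T − 100); water warms: 1030×4.18×(T − 17.4) = 4305.4(T − 17.4)
4492.2 T = 101022 + 18685 + 74914 = 194621
T ≈ 43.32 °C, under the boiling point, so the assumption holds.

T_f ≈ 43.3 °C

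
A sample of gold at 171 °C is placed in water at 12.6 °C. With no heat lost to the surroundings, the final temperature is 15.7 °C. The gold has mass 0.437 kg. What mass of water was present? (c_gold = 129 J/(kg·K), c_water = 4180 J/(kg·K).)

Taking heat into each body as positive, Σ m c ΔT = 0:
0.437·129·(15.7 − 171) + m·4180·(15.7 − 12.6) = 0
12958 m = 8754.7
m = 8754.7/12958 ≈ 0.6756 kg

m ≈ 0.676 kg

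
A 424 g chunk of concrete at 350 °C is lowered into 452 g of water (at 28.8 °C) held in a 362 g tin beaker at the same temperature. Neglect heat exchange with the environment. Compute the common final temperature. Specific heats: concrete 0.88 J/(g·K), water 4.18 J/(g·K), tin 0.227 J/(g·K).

T_f ≈ 79.9 °C

Energy conservation, ΣQ = 0:
424×0.88×(T − 350) + 452×4.18×(T − 28.8) + 362×0.227×(T − 28.8) = 0
373.12(T − 350) + 1889.4(T − 28.8) + 82.17(T − 28.8) = 0
2344.7 T = 187372
T = 187372 / 2344.7 = 79.9 °C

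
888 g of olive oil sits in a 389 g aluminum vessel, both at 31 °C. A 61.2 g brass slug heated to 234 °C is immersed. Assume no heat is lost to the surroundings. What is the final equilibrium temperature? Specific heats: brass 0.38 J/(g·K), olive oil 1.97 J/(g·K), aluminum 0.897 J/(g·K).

Energy conservation, ΣQ = 0:
61.2*0.38*(T − 234) + 888*1.97*(T − 31) + 389*0.897*(T − 31) = 0
23.26(T − 234) + 1749.4(T − 31) + 348.93(T − 31) = 0
(23.26 + 1749.4 + 348.93) T = 23.26*234 + 1749.4*31 + 348.93*31
T ≈ 33.23 °C

T_f ≈ 33.2 °C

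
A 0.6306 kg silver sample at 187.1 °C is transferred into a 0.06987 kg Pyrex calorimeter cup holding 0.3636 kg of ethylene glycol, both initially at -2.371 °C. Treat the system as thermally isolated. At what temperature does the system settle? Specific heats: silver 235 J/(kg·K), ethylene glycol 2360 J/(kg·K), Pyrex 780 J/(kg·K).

T_f ≈ 24.1 °C

Energy conservation, ΣQ = 0:
0.6306*235*(T − 187.1) + 0.3636*2360*(T − (-2.371)) + 0.06987*780*(T − (-2.371)) = 0
148.19(T − 187.1) + 858.1(T − (-2.371)) + 54.5(T − (-2.371)) = 0
1060.8 T = 25563
T = 25563/1060.8 ≈ 24.10 °C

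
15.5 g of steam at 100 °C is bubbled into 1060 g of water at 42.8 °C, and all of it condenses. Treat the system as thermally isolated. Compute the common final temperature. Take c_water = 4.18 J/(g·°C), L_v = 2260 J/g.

Conservation of energy gives ΣQ = 0:
steam→water at 100 °C releases m L_v = 15.5·2260 = 35030
  condensate cools 100→T: 15.5·4.18·(T − 100) = 64.79(T − 100)
  water warms: 1060·4.18·(T − 42.8) = 4430.8(T − 42.8)
4495.6 T = 35030 + 6479 + 189638 = 231147
T ≈ 51.42 °C — below 100 °C, confirming all the steam condensed.

T_f ≈ 51.4 °C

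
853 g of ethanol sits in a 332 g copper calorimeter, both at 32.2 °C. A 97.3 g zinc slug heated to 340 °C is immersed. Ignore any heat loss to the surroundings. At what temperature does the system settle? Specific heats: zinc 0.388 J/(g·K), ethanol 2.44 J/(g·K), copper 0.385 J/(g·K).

T_f ≈ 37.4 °C

Energy conservation, ΣQ = 0:
97.3·0.388·(T − 340) + 853·2.44·(T − 32.2) + 332·0.385·(T − 32.2) = 0
2246.9 T = 83970
T = 83970/2246.9 ≈ 37.37 °C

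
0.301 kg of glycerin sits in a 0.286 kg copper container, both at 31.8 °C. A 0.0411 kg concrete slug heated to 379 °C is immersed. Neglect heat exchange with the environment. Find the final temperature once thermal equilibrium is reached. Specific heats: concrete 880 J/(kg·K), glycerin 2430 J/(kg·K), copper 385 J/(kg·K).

Let T be the final temperature. ΣQ_i = 0:
0.0411·880·(T − 379) + 0.301·2430·(T − 31.8) + 0.286·385·(T − 31.8) = 0
36.17(T − 379) + 731.43(T − 31.8) + 110.11(T − 31.8) = 0
877.71 T = 40469
T = 40469 / 877.71 = 46.1 °C

T_f ≈ 46.1 °C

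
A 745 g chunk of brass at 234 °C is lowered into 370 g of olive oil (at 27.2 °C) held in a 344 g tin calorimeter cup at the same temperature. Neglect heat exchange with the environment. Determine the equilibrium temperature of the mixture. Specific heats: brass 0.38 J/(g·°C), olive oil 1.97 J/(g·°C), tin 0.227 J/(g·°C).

T_f ≈ 80.9 °C

Energy conservation, ΣQ = 0:
745·0.38·(T − 234) + 370·1.97·(T − 27.2) + 344·0.227·(T − 27.2) = 0
(283.1 + 728.9 + 78.09) T = 283.1·234 + 728.9·27.2 + 78.09·27.2
T ≈ 80.91 °C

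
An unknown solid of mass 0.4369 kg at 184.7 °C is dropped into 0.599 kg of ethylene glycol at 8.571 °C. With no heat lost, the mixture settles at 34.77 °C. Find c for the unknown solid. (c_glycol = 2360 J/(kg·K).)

c ≈ 565 J/(kg·K)

m_s c (T_s − T_f) = m_glycol c_glycol (T_f − T_0):
0.4369·c·(184.7 − 34.77) = 0.599·2360·(34.77 − 8.571)
65.5 c = 37036  ⇒  c ≈ 565.4 J/(kg·K)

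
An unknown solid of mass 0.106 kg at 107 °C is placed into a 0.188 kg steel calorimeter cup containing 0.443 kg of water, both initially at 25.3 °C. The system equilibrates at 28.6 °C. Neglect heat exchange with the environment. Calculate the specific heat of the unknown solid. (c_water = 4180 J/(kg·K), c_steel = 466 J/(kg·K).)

c ≈ 770 J/(kg·K)

Heat gained plus heat lost sum to zero:
0.106·c·(28.6 − 107) + 0.443·4180·(28.6 − 25.3) + 0.188·466·(28.6 − 25.3) = 0
-8.31 c = -6399.8
c = -6399.8/-8.31 ≈ 770.1 J/(kg·K)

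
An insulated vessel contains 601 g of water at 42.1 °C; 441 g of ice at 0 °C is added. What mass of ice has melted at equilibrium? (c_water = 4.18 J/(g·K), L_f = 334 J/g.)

m_melted ≈ 317 g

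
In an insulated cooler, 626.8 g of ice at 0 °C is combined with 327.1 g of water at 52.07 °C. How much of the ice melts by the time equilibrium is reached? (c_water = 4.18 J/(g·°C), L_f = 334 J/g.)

m_melted ≈ 213 g

Water can give up m c ΔT = 327.1×4.18×52.07 = 71194 J before reaching 0 °C.
Fully melting the ice requires m_ice L_f = 626.8×334 = 209351 J.
That's not enough to melt it all — equilibrium is at 0 °C with ice remaining.
Mass melted = 71194/334 ≈ 213.2 g.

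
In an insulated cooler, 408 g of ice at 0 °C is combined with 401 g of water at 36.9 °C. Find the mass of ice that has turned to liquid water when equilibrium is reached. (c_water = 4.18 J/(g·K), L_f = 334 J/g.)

Heat available from the water dropping to 0 °C: 401·4.18·36.9 = 61851 J.
Melting all 408 g of ice would need 408·334 = 136272 J.
Since 61851 < 136272 J, not all the ice melts; equilibrium is at 0 °C.
m_melted·334 = 61851  ⇒  m_melted ≈ 185.2 g.

m_melted ≈ 185 g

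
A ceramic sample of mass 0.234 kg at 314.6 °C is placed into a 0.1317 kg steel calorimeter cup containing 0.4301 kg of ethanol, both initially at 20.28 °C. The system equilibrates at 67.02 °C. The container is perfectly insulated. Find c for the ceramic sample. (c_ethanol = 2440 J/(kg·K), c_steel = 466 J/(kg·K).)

Heat gained plus heat lost sum to zero:
0.234×c×(67.02 − 314.6) + 0.4301×2440×(67.02 − 20.28) + 0.1317×466×(67.02 − 20.28) = 0
-57.93 c = -51920
c = -51920/-57.93 ≈ 896.2 J/(kg·K)

c ≈ 896 J/(kg·K)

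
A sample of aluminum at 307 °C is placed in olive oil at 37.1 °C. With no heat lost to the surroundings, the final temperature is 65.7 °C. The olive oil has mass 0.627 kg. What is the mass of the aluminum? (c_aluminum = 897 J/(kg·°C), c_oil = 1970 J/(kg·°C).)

m ≈ 0.163 kg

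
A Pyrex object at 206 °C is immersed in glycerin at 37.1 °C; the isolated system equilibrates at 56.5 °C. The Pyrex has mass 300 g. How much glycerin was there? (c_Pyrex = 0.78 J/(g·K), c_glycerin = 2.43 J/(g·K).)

m ≈ 742 g

|Q_Pyrex| = |Q_glycerin|:
300×0.78×(206 − 56.5) = m×2.43×(56.5 − 37.1)
47.14 m = 34983  ⇒  m ≈ 742.1 g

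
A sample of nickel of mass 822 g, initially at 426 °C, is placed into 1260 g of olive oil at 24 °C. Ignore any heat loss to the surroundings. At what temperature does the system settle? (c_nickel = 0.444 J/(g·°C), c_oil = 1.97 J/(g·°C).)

T_f = Σ m_i c_i T_i / Σ m_i c_i:
T_f = (364.97×426 + 2482.2×24) / (364.97 + 2482.2)
    = 215049 / 2847.2 ≈ 75.53 °C

T_f ≈ 75.5 °C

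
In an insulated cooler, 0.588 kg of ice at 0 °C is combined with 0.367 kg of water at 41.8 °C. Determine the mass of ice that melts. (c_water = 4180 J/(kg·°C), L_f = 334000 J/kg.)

m_melted ≈ 0.192 kg

Cooling the water to 0 °C releases 0.367×4180×41.8 = 64124 J.
Melting all 0.588 kg of ice would need 0.588×334000 = 196392 J.
64124 J < 196392 J, so only part of the ice melts and the system sits at 0 °C.
m_melted×334000 = 64124  ⇒  m_melted ≈ 0.192 kg.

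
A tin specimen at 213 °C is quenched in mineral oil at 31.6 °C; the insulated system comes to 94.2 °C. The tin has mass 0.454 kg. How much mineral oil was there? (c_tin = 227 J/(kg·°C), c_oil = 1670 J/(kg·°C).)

Conservation of energy gives ΣQ = 0:
0.454·227·(94.2 − 213) + m·1670·(94.2 − 31.6) = 0
104542 m = 12243
m = 12243/104542 ≈ 0.1171 kg

m ≈ 0.117 kg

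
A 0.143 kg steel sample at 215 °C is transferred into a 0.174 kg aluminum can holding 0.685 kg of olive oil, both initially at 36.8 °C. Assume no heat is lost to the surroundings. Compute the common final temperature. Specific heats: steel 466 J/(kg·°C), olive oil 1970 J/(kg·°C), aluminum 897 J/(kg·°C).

With ΣQ=0 the equilibrium temperature is the m·c-weighted mean:
T_f = (66.64×215 + 1349.5×36.8 + 156.08×36.8) / (66.64 + 1349.5 + 156.08)
    = 69731 / 1572.2 ≈ 44.35 °C

T_f ≈ 44.4 °C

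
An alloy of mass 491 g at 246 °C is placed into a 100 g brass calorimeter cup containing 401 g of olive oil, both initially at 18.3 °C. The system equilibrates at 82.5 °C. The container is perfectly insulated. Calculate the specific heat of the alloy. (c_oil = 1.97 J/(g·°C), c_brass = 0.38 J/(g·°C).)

Net heat exchanged in the isolated system is zero:
491·c·(82.5 − 246) + 401·1.97·(82.5 − 18.3) + 100·0.38·(82.5 − 18.3) = 0
-80278 c = -53156
c = -53156/-80278 ≈ 0.6621 J/(g·°C)

c ≈ 0.662 J/(g·°C)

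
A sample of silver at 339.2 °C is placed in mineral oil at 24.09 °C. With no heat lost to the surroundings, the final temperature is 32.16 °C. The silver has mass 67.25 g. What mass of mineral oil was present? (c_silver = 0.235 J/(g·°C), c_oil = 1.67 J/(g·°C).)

m ≈ 360 g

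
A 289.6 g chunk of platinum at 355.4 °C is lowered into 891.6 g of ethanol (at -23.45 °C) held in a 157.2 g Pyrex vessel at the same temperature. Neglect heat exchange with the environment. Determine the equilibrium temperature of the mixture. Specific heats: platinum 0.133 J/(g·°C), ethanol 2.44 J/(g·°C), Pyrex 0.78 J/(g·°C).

T_f ≈ -17.2 °C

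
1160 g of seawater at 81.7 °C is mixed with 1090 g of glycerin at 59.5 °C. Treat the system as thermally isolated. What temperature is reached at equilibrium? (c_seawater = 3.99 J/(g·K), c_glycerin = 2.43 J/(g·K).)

Setting the total heat transfer to zero:
1160·3.99·(T − 81.7) + 1090·2.43·(T − 59.5) = 0
4628.4(T − 81.7) + 2648.7(T − 59.5) = 0
(4628.4 + 2648.7) T = 4628.4·81.7 + 2648.7·59.5
T ≈ 73.62 °C

T_f ≈ 73.6 °C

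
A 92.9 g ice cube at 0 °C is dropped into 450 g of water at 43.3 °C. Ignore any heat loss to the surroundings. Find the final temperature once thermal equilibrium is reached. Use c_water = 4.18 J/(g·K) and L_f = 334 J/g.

Sum of m c ΔT and latent-heat terms is zero:
latent heat to melt: 92.9×334 = 31029
  warm the meltwater: 388.32 T
  water: 1881(T − 43.3)
2269.3 T = 81447 − 31029 = 50419
T ≈ 22.22 °C (positive, so assuming full melt was valid).

T_f ≈ 22.2 °C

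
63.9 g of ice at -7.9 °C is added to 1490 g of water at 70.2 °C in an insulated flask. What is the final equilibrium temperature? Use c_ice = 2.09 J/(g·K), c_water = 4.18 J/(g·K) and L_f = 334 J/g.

T_f ≈ 63.9 °C

Taking heat into each body as positive, Σ m c ΔT = 0:
warm ice to 0 °C: 63.9·2.09·(0 − (-7.9)) = 1055.1
  fusion: m_ice L_f = 63.9·334 = 21343
  warm the meltwater: 267.1 T
  water: 6228.2(T − 70.2)
6495.3 T = 437220 − 22398 = 414822
T ≈ 63.86 °C — above 0 °C, consistent with complete melting.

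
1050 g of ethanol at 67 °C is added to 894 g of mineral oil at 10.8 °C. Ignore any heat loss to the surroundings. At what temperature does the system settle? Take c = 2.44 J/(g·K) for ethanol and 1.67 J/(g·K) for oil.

T_f ≈ 46.3 °C

Net heat exchanged in the isolated system is zero:
1050·2.44·(T − 67) + 894·1.67·(T − 10.8) = 0
(2562 + 1493) T = 2562·67 + 1493·10.8
T = 187778/4055 ≈ 46.31 °C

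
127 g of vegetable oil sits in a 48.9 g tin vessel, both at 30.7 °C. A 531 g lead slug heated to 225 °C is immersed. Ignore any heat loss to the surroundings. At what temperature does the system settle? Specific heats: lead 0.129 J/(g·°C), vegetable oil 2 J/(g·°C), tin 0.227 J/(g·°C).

Net heat exchanged in the isolated system is zero:
531·0.129·(T − 225) + 127·2·(T − 30.7) + 48.9·0.227·(T − 30.7) = 0
68.5(T − 225) + 254(T − 30.7) + 11.1(T − 30.7) = 0
333.6 T = 23551
T = 23551 / 333.6 = 70.6 °C

T_f ≈ 70.6 °C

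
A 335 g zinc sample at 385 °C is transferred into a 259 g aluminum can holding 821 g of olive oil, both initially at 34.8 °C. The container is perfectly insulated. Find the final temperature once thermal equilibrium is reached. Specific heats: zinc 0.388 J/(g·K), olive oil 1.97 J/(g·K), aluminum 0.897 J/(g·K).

Setting the total heat transfer to zero:
335×0.388×(T − 385) + 821×1.97×(T − 34.8) + 259×0.897×(T − 34.8) = 0
129.98(T − 385) + 1617.4(T − 34.8) + 232.32(T − 34.8) = 0
1979.7 T = 114412
T = 114412/1979.7 ≈ 57.79 °C

T_f ≈ 57.8 °C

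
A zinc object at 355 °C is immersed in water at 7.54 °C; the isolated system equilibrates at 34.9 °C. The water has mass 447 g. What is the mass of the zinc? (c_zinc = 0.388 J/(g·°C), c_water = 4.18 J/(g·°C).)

m ≈ 412 g

Setting the total heat transfer to zero:
m·0.388·(34.9 − 355) + 447·4.18·(34.9 − 7.54) = 0
-124.2 m = -51121
m = -51121/-124.2 ≈ 411.6 g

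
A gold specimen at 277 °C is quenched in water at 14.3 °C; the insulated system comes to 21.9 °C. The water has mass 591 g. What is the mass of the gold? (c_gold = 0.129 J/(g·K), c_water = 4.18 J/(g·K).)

Energy conservation, ΣQ = 0:
m·0.129·(21.9 − 277) + 591·4.18·(21.9 − 14.3) = 0
-32.91 m = -18775
m = -18775/-32.91 ≈ 570.5 g

m ≈ 571 g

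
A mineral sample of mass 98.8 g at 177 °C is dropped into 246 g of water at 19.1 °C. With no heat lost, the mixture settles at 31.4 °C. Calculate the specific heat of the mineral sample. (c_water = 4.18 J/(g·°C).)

c ≈ 0.879 J/(g·°C)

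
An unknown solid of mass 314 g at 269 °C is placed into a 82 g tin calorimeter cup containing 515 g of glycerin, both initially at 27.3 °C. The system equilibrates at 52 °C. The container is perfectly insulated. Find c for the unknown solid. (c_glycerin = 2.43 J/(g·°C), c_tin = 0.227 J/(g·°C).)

c ≈ 0.46 J/(g·°C)

Net heat exchanged in the isolated system is zero:
314×c×(52 − 269) + 515×2.43×(52 − 27.3) + 82×0.227×(52 − 27.3) = 0
-68138 c = -31371
c = -31371/-68138 ≈ 0.4604 J/(g·°C)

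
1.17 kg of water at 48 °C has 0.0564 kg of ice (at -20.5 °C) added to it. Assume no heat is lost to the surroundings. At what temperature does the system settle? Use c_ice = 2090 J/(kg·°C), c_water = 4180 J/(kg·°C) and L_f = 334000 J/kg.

T_f ≈ 41.6 °C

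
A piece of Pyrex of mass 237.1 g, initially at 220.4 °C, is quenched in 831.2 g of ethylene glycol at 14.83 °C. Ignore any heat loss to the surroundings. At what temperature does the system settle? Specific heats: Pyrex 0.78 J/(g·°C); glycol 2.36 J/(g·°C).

T_f ≈ 32.5 °C

With ΣQ=0 the equilibrium temperature is the m·c-weighted mean:
T_f = (184.94·220.4 + 1961.6·14.83) / (184.94 + 1961.6)
    = 69851 / 2146.6 ≈ 32.54 °C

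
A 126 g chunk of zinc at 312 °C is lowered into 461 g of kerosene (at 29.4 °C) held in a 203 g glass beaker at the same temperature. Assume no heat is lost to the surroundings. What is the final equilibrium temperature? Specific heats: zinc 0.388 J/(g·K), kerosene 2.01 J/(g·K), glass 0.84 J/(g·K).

T_f ≈ 41.5 °C

Energy conservation, ΣQ = 0:
126×0.388×(T − 312) + 461×2.01×(T − 29.4) + 203×0.84×(T − 29.4) = 0
48.89(T − 312) + 926.61(T − 29.4) + 170.52(T − 29.4) = 0
1146 T = 47509
T = 47509/1146 ≈ 41.46 °C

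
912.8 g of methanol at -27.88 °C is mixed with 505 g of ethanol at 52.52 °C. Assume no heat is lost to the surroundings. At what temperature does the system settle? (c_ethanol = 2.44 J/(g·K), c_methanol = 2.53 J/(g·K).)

Set heat shed by the hot body equal to heat absorbed by the cold body:
505·2.44·(52.52 − T) = 912.8·2.53·(T − (-27.88))
1232.2(52.52 − T) = 2309.4(T − (-27.88))
3541.6 T = 329.52  ⇒  T ≈ 0.09 °C

T_f ≈ 0.1 °C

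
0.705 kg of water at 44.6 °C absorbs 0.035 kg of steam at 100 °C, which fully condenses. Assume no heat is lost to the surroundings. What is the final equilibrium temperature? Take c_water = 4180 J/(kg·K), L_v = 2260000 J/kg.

Conservation of energy gives ΣQ = 0:
steam→water at 100 °C releases m L_v = 0.035×2260000 = 79100; condensate cools 100→T: 0.035×4180×(T − 100) = 146.3(T − 100); water warms: 0.705×4180×(T − 44.6) = 2946.9(T − 44.6)
3093.2 T = 79100 + 14630 + 131432 = 225162
T ≈ 72.79 °C — below 100 °C, confirming all the steam condensed.

T_f ≈ 72.8 °C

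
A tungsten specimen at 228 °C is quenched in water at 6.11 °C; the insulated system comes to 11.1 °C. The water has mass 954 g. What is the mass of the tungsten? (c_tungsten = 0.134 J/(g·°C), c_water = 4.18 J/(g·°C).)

m ≈ 685 g

Heat lost by the tungsten = heat gained by the water:
m·0.134·(228 − 11.1) = 954·4.18·(11.1 − 6.11)
29.06 m = 19899  ⇒  m ≈ 684.6 g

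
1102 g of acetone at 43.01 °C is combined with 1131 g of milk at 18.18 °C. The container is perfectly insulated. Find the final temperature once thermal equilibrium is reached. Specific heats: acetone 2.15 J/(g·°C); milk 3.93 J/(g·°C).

T_f ≈ 26.8 °C

Net heat exchanged in the isolated system is zero:
1102*2.15*(T − 43.01) + 1131*3.93*(T − 18.18) = 0
(2369.3 + 4444.8) T = 2369.3*43.01 + 4444.8*18.18
T = 182711/6814.1 ≈ 26.81 °C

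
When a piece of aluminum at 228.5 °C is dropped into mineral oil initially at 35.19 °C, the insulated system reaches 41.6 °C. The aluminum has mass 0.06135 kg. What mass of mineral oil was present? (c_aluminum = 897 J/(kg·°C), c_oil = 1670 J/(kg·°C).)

m ≈ 0.961 kg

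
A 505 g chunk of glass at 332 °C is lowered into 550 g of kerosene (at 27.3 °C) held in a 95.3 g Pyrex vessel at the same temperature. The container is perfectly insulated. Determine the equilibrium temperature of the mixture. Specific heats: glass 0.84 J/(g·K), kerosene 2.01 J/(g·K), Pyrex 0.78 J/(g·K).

T_f ≈ 107.9 °C

T_f = Σ m_i c_i T_i / Σ m_i c_i:
T_f = (424.2×332 + 1105.5×27.3 + 74.33×27.3) / (424.2 + 1105.5 + 74.33)
    = 173044 / 1604 ≈ 107.88 °C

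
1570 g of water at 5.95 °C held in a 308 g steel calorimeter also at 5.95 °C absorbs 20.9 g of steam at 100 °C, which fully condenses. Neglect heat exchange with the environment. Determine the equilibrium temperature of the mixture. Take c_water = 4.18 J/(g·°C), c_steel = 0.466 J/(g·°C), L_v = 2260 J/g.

Energy balance with sensible and latent terms:
steam→water at 100 °C releases m L_v = 20.9×2260 = 47234
  condensate cools 100→T: 20.9×4.18×(T − 100) = 87.36(T − 100)
  original water: 6562.6(T − 5.95)
  cup: 143.53(T − 5.95)
6793.5 T = 47234 + 8736.2 + 39901 = 95872
T ≈ 14.11 °C — below 100 °C, confirming all the steam condensed.

T_f ≈ 14.1 °C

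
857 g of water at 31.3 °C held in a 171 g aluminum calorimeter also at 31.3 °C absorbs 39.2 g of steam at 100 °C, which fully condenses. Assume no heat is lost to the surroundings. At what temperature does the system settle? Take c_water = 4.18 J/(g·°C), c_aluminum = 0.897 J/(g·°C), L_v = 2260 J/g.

T_f ≈ 56.9 °C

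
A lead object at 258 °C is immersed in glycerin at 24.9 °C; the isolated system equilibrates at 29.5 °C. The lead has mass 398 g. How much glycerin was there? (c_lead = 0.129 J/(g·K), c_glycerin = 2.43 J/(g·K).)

m ≈ 1050 g

Let T be the final temperature. ΣQ_i = 0:
398×0.129×(29.5 − 258) + m×2.43×(29.5 − 24.9) = 0
11.18 m = 11732
m = 11732/11.18 ≈ 1050 g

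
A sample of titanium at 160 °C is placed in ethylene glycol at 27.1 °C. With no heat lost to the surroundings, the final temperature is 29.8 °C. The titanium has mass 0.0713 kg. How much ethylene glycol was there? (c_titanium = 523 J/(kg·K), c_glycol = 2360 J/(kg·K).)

m ≈ 0.762 kg

Energy conservation, ΣQ = 0:
0.0713×523×(29.8 − 160) + m×2360×(29.8 − 27.1) = 0
6372 m = 4855.1
m = 4855.1/6372 ≈ 0.7619 kg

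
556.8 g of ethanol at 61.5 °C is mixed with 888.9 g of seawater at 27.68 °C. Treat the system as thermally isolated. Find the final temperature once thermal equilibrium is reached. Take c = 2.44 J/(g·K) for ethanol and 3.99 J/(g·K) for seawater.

T_f ≈ 37.0 °C

Heat lost by the ethanol equals heat gained by the seawater:
556.8·2.44·(61.5 − T) = 888.9·3.99·(T − 27.68)
1358.6(61.5 − T) = 3546.7(T − 27.68)
4905.3 T = 181726  ⇒  T ≈ 37.05 °C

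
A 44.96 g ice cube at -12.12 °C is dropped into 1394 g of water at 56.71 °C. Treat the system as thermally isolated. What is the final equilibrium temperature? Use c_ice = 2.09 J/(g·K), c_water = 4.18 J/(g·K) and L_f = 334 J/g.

T_f ≈ 52.3 °C

Energy balance with sensible and latent terms:
ice -12.12→0 °C: 44.96·2.09·12.12 = 1138.9
  melt ice: 44.96·334 = 15017
  meltwater 0→T: 44.96·4.18·T = 187.93 T
  water cools: 1394·4.18·(T − 56.71) = 5826.9(T − 56.71)
6014.9 T = 330445 − 16156 = 314289
T ≈ 52.25 °C. Since T > 0 °C, the all-ice-melts assumption holds.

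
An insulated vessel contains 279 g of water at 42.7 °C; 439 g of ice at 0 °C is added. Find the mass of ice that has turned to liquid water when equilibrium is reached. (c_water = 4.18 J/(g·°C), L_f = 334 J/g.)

m_melted ≈ 149 g

Heat available from the water dropping to 0 °C: 279×4.18×42.7 = 49798 J.
Fully melting the ice requires m_ice L_f = 439×334 = 146626 J.
That's not enough to melt it all — equilibrium is at 0 °C with ice remaining.
m_melt = 49798 / L_f = 149.1 g.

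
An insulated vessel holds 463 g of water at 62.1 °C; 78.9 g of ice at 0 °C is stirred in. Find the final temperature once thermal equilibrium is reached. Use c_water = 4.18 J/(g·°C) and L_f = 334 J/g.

T_f ≈ 41.4 °C

Let T be the final temperature. ΣQ_i = 0:
fusion: m_ice L_f = 78.9·334 = 26353
  warm the meltwater: 329.8 T
  water: 1935.3(T − 62.1)
2265.1 T = 120185 − 26353 = 93832
T ≈ 41.42 °C (positive, so assuming full melt was valid).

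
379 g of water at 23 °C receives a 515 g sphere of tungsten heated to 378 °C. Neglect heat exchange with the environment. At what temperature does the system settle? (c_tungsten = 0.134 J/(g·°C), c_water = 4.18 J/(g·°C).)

T_f ≈ 37.8 °C

Taking heat into each body as positive, Σ m c ΔT = 0:
515·0.134·(T − 378) + 379·4.18·(T − 23) = 0
(69.01 + 1584.2) T = 69.01·378 + 1584.2·23
T = 62523 / 1653.2 = 37.8 °C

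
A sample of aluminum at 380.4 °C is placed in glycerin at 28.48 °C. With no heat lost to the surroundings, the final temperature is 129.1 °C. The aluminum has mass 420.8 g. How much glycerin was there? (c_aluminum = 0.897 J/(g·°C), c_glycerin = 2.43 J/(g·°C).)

m ≈ 388 g

Heat lost by the aluminum = heat gained by the glycerin:
420.8×0.897×(380.4 − 129.1) = m×2.43×(129.1 − 28.48)
244.51 m = 94855  ⇒  m ≈ 387.9 g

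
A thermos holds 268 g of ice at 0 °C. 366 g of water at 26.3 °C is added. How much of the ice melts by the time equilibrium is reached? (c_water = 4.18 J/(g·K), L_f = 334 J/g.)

Cooling the water to 0 °C releases 366·4.18·26.3 = 40236 J.
To melt every bit of ice: 268·334 = 89512 J.
40236 J < 89512 J, so only part of the ice melts and the system sits at 0 °C.
m_melt = 40236 / L_f = 120.5 g.

m_melted ≈ 120 g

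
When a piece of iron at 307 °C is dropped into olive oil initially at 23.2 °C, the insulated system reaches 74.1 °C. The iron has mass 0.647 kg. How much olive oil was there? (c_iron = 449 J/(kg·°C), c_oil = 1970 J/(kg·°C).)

m ≈ 0.675 kg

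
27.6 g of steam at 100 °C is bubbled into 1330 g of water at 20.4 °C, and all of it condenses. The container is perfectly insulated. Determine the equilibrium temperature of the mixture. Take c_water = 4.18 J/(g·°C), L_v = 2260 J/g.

Setting the total heat transfer to zero:
latent heat released on condensation: 27.6×2260 = 62376
  condensed water 100 °C→T: 115.37(T − 100)
  original water: 5559.4(T − 20.4)
5674.8 T = 62376 + 11537 + 113412 = 187325
T ≈ 33.01 °C — below 100 °C, confirming all the steam condensed.

T_f ≈ 33.0 °C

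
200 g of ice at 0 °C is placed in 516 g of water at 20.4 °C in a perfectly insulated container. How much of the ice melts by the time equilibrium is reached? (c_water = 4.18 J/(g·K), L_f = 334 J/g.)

m_melted ≈ 132 g

Cooling the water to 0 °C releases 516×4.18×20.4 = 44000 J.
To melt every bit of ice: 200×334 = 66800 J.
44000 J < 66800 J, so only part of the ice melts and the system sits at 0 °C.
m_melt = 44000 / L_f = 131.7 g.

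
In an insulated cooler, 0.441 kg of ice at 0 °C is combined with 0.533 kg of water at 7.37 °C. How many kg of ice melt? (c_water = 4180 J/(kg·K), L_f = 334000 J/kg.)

m_melted ≈ 0.0492 kg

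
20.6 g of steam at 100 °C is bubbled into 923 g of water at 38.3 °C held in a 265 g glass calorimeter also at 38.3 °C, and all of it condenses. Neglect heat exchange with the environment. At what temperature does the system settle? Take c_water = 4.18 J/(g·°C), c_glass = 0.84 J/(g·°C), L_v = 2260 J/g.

Sum of m c ΔT and latent-heat terms is zero:
condense steam: −20.6×2260 = −46556
  condensed water 100 °C→T: 86.11(T − 100)
  original water: 3858.1(T − 38.3)
  glass cup: 265×0.84×(T − 38.3) = 222.6(T − 38.3)
4166.8 T = 46556 + 8610.8 + 156292 = 211459
T ≈ 50.75 °C — below 100 °C, confirming all the steam condensed.

T_f ≈ 50.7 °C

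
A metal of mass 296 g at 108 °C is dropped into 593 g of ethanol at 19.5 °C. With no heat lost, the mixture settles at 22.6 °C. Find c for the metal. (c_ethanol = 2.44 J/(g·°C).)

Energy conservation, ΣQ = 0:
296·c·(22.6 − 108) + 593·2.44·(22.6 − 19.5) = 0
-25278 c = -4485.5
c = -4485.5/-25278 ≈ 0.1774 J/(g·°C)

c ≈ 0.177 J/(g·°C)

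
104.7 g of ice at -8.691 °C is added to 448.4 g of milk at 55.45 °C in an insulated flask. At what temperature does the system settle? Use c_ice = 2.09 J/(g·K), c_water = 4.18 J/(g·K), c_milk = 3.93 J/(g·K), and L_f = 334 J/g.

Net heat exchanged in the isolated system is zero:
ice -8.691→0 °C: 104.7·2.09·8.691 = 1901.8; fusion: m_ice L_f = 104.7·334 = 34970; meltwater 0→T: 104.7·4.18·T = 437.65 T; milk: 1762.2(T − 55.45)
2199.9 T = 97715 − 36872 = 60843
T ≈ 27.66 °C (positive, so assuming full melt was valid).

T_f ≈ 27.7 °C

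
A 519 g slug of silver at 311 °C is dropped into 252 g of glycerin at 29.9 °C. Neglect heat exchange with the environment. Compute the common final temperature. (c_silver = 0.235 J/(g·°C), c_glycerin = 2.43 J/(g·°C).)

T_f ≈ 76.6 °C

Conservation of energy gives ΣQ = 0:
519·0.235·(T − 311) + 252·2.43·(T − 29.9) = 0
734.33 T = 56241
T = 56241/734.33 ≈ 76.59 °C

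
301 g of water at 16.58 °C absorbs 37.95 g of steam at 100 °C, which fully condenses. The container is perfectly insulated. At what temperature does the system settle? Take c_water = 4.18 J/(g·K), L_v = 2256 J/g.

T_f ≈ 86.3 °C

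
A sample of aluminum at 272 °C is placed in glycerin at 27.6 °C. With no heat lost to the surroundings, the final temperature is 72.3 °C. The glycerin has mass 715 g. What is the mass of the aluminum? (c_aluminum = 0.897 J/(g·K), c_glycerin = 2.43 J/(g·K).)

m ≈ 434 g

Let T be the final temperature. ΣQ_i = 0:
m×0.897×(72.3 − 272) + 715×2.43×(72.3 − 27.6) = 0
-179.13 m = -77664
m = -77664/-179.13 ≈ 433.6 g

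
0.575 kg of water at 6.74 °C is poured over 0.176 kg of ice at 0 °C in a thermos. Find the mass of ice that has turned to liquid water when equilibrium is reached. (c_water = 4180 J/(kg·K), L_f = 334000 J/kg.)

m_melted ≈ 0.0485 kg

Heat available from the water dropping to 0 °C: 0.575·4180·6.74 = 16200 J.
Fully melting the ice requires m_ice L_f = 0.176·334000 = 58784 J.
16200 J < 58784 J, so only part of the ice melts and the system sits at 0 °C.
m_melt = 16200 / L_f = 0.0485 kg.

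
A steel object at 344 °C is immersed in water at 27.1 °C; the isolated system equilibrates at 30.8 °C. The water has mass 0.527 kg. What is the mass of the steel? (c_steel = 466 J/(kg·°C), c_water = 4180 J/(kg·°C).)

m ≈ 0.0558 kg

Net heat exchanged in the isolated system is zero:
m·466·(30.8 − 344) + 0.527·4180·(30.8 − 27.1) = 0
-145951 m = -8150.6
m = -8150.6/-145951 ≈ 0.05584 kg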